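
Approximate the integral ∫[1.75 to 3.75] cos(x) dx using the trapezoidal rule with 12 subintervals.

f(x) = cos(x)
a = 1.75, b = 3.75, n = 12
h = (b - a)/n = 0.166667

Trapezoidal rule: (h/2)[f(x₀) + 2f(x₁) + 2f(x₂) + ... + f(xₙ)]

x_0 = 1.7500, f(x_0) = -0.178246, coefficient = 1
x_1 = 1.9167, f(x_1) = -0.339016, coefficient = 2
x_2 = 2.0833, f(x_2) = -0.490390, coefficient = 2
x_3 = 2.2500, f(x_3) = -0.628174, coefficient = 2
x_4 = 2.4167, f(x_4) = -0.748549, coefficient = 2
x_5 = 2.5833, f(x_5) = -0.848178, coefficient = 2
x_6 = 2.7500, f(x_6) = -0.924302, coefficient = 2
x_7 = 2.9167, f(x_7) = -0.974811, coefficient = 2
x_8 = 3.0833, f(x_8) = -0.998303, coefficient = 2
x_9 = 3.2500, f(x_9) = -0.994130, coefficient = 2
x_10 = 3.4167, f(x_10) = -0.962405, coefficient = 2
x_11 = 3.5833, f(x_11) = -0.904009, coefficient = 2
x_12 = 3.7500, f(x_12) = -0.820559, coefficient = 1

I ≈ (0.166667/2) × -18.623338 = -1.551945
Exact value: -1.555547
Error: 0.003602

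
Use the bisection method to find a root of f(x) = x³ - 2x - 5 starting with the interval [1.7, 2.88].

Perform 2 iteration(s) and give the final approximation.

f(x) = x³ - 2x - 5
Initial interval: [1.7, 2.88]

Iteration 1:
  c_1 = (1.700000 + 2.880000)/2 = 2.290000
  f(c_1) = f(2.290000) = 2.428989
  f(a) × f(c) < 0, new interval: [1.700000, 2.290000]
Iteration 2:
  c_2 = (1.700000 + 2.290000)/2 = 1.995000
  f(c_2) = f(1.995000) = -1.049850
  f(a) × f(c) ≥ 0, new interval: [1.995000, 2.290000]

After 2 iteration(s), the approximation is c_2 = 1.995000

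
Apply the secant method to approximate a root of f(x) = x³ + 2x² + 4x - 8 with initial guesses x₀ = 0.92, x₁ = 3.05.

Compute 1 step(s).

f(x) = x³ + 2x² + 4x - 8
x₀ = 0.92, x₁ = 3.05

Secant formula: x_{n+1} = x_n - f(x_n)(x_n - x_{n-1})/(f(x_n) - f(x_{n-1}))

Iteration 1:
  f(0.920000) = -1.848512
  f(3.050000) = 51.177625
  x_2 = 3.050000 - 51.177625×(3.050000 - 0.920000)/(51.177625 - (-1.848512))
       = 0.994253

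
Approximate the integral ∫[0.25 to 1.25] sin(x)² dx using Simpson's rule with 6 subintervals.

f(x) = sin(x)²
a = 0.25, b = 1.25, n = 6
h = (b - a)/n = 0.166667

Simpson's rule: (h/3)[f(x₀) + 4f(x₁) + 2f(x₂) + ... + f(xₙ)]

x_0 = 0.2500, f(x_0) = 0.061209, coefficient = 1
x_1 = 0.4167, f(x_1) = 0.163794, coefficient = 4
x_2 = 0.5833, f(x_2) = 0.303391, coefficient = 2
x_3 = 0.7500, f(x_3) = 0.464631, coefficient = 4
x_4 = 0.9167, f(x_4) = 0.629766, coefficient = 2
x_5 = 1.0833, f(x_5) = 0.780615, coefficient = 4
x_6 = 1.2500, f(x_6) = 0.900572, coefficient = 1

I ≈ (0.166667/3) × 8.464253 = 0.470236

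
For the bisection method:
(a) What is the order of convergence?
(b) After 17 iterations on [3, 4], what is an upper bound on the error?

(a) Bisection has linear (order 1) convergence; the error is halved each step.

(b) Error bound = (b-a)/2^n = (4 - 3)/2^{17}
    = 1/2^{17}

(a) 1 (linear); (b) error ≤ 7.63e-06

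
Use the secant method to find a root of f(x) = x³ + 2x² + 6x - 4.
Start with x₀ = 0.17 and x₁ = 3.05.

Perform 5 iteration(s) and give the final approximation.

f(x) = x³ + 2x² + 6x - 4
x₀ = 0.17, x₁ = 3.05

Secant formula: x_{n+1} = x_n - f(x_n)(x_n - x_{n-1})/(f(x_n) - f(x_{n-1}))

Iteration 1:
  f(0.170000) = -2.917287
  f(3.050000) = 61.277625
  x_2 = 3.050000 - 61.277625×(3.050000 - 0.170000)/(61.277625 - (-2.917287))
       = 0.300879
Iteration 2:
  f(3.050000) = 61.277625
  f(0.300879) = -1.986429
  x_3 = 0.300879 - (-1.986429)×(0.300879 - 3.050000)/(-1.986429 - 61.277625)
       = 0.387199
Iteration 3:
  f(0.300879) = -1.986429
  f(0.387199) = -1.318910
  x_4 = 0.387199 - (-1.318910)×(0.387199 - 0.300879)/(-1.318910 - (-1.986429))
       = 0.557753
Iteration 4:
  f(0.387199) = -1.318910
  f(0.557753) = 0.142202
  x_5 = 0.557753 - 0.142202×(0.557753 - 0.387199)/(0.142202 - (-1.318910))
       = 0.541154
Iteration 5:
  f(0.557753) = 0.142202
  f(0.541154) = -0.008909
  x_6 = 0.541154 - (-0.008909)×(0.541154 - 0.557753)/(-0.008909 - 0.142202)
       = 0.542132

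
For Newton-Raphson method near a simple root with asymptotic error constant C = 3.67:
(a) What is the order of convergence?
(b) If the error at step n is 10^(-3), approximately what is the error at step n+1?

(a) Newton-Raphson has quadratic (order 2) convergence near simple roots.
    This means |e_{n+1}| ≈ C|e_n|².

(b) With |e_n| = 10^(-3) and C = 3.67:
    |e_{n+1}| ≈ 3.67 × (10^(-3))² = 3.67 × 10^(-6)

(a) 2 (quadratic); (b) |e_{n+1}| ≈ 3.670e-06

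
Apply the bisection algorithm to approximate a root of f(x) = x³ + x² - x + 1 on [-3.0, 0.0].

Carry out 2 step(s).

f(x) = x³ + x² - x + 1
Initial interval: [-3.0, 0.0]

Iteration 1:
  c_1 = (-3.000000 + 0.000000)/2 = -1.500000
  f(c_1) = f(-1.500000) = 1.375000
  f(a) × f(c) < 0, new interval: [-3.000000, -1.500000]
Iteration 2:
  c_2 = (-3.000000 + (-1.500000))/2 = -2.250000
  f(c_2) = f(-2.250000) = -3.078125
  f(a) × f(c) ≥ 0, new interval: [-2.250000, -1.500000]

After 2 iteration(s), the approximation is c_2 = -2.250000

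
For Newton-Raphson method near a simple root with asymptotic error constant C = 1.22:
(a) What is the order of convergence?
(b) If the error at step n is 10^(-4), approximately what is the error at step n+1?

(a) Newton-Raphson has quadratic (order 2) convergence near simple roots.
    This means |e_{n+1}| ≈ C|e_n|².

(b) With |e_n| = 10^(-4) and C = 1.22:
    |e_{n+1}| ≈ 1.22 × (10^(-4))² = 1.22 × 10^(-8)

(a) 2 (quadratic); (b) |e_{n+1}| ≈ 1.220e-08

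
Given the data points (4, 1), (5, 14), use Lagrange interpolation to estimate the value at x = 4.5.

Lagrange interpolation formula:
P(x) = Σ yᵢ × Lᵢ(x)
where Lᵢ(x) = Π_{j≠i} (x - xⱼ)/(xᵢ - xⱼ)

L_0(4.5) = (4.5 - 5)/(4 - 5) = 0.500000
L_1(4.5) = (4.5 - 4)/(5 - 4) = 0.500000

P(4.5) = 1×L_0(4.5) + 14×L_1(4.5)
P(4.5) = 7.500000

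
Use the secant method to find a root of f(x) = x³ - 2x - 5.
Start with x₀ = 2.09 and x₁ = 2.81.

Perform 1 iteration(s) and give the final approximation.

f(x) = x³ - 2x - 5
x₀ = 2.09, x₁ = 2.81

Secant formula: x_{n+1} = x_n - f(x_n)(x_n - x_{n-1})/(f(x_n) - f(x_{n-1}))

Iteration 1:
  f(2.090000) = -0.050671
  f(2.810000) = 11.568041
  x_2 = 2.810000 - 11.568041×(2.810000 - 2.090000)/(11.568041 - (-0.050671))
       = 2.093140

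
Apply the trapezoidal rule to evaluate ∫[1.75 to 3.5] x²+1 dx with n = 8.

f(x) = x²+1
a = 1.75, b = 3.5, n = 8
h = (b - a)/n = 0.218750

Trapezoidal rule: (h/2)[f(x₀) + 2f(x₁) + 2f(x₂) + ... + f(xₙ)]

x_0 = 1.7500, f(x_0) = 4.062500, coefficient = 1
x_1 = 1.9688, f(x_1) = 4.875977, coefficient = 2
x_2 = 2.1875, f(x_2) = 5.785156, coefficient = 2
x_3 = 2.4062, f(x_3) = 6.790039, coefficient = 2
x_4 = 2.6250, f(x_4) = 7.890625, coefficient = 2
x_5 = 2.8438, f(x_5) = 9.086914, coefficient = 2
x_6 = 3.0625, f(x_6) = 10.378906, coefficient = 2
x_7 = 3.2812, f(x_7) = 11.766602, coefficient = 2
x_8 = 3.5000, f(x_8) = 13.250000, coefficient = 1

I ≈ (0.218750/2) × 130.460938 = 14.269165
Exact value: 14.255208
Error: 0.013957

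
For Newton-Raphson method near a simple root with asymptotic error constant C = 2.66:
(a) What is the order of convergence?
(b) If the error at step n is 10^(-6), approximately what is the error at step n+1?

(a) Newton-Raphson has quadratic (order 2) convergence near simple roots.
    This means |e_{n+1}| ≈ C|e_n|².

(b) With |e_n| = 10^(-6) and C = 2.66:
    |e_{n+1}| ≈ 2.66 × (10^(-6))² = 2.66 × 10^(-12)

(a) 2 (quadratic); (b) |e_{n+1}| ≈ 2.660e-12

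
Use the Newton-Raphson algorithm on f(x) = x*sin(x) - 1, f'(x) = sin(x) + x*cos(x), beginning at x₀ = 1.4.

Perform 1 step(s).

f(x) = x*sin(x) - 1
f'(x) = sin(x) + x*cos(x)
x₀ = 1.4

Newton-Raphson formula: x_{n+1} = x_n - f(x_n)/f'(x_n)

Iteration 1:
  f(1.400000) = 0.379630
  f'(1.400000) = 1.223404
  x_1 = 1.400000 - 0.379630/1.223404 = 1.089694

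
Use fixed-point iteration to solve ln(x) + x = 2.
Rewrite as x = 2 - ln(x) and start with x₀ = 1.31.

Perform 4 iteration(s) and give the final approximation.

Equation: ln(x) + x = 2
Fixed-point form: x = 2 - ln(x)
x₀ = 1.31

x_1 = g(1.310000) = 1.729973
x_2 = g(1.729973) = 1.451894
x_3 = g(1.451894) = 1.627131
x_4 = g(1.627131) = 1.513182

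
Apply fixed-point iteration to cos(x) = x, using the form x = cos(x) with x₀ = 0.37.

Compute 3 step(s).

Equation: cos(x) = x
Fixed-point form: x = cos(x)
x₀ = 0.37

x_1 = g(0.370000) = 0.932327
x_2 = g(0.932327) = 0.595967
x_3 = g(0.595967) = 0.827606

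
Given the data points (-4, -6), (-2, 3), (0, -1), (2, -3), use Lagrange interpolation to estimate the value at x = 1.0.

Lagrange interpolation formula:
P(x) = Σ yᵢ × Lᵢ(x)
where Lᵢ(x) = Π_{j≠i} (x - xⱼ)/(xᵢ - xⱼ)

L_0(1.0) = (1.0 - (-2))/(-4 - (-2)) × (1.0 - 0)/(-4 - 0) × (1.0 - 2)/(-4 - 2) = 0.062500
L_1(1.0) = (1.0 - (-4))/(-2 - (-4)) × (1.0 - 0)/(-2 - 0) × (1.0 - 2)/(-2 - 2) = -0.312500
L_2(1.0) = (1.0 - (-4))/(0 - (-4)) × (1.0 - (-2))/(0 - (-2)) × (1.0 - 2)/(0 - 2) = 0.937500
L_3(1.0) = (1.0 - (-4))/(2 - (-4)) × (1.0 - (-2))/(2 - (-2)) × (1.0 - 0)/(2 - 0) = 0.312500

P(1.0) = (-6)×L_0(1.0) + 3×L_1(1.0) + (-1)×L_2(1.0) + (-3)×L_3(1.0)
P(1.0) = -3.187500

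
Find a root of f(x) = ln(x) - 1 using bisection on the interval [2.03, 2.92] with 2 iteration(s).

f(x) = ln(x) - 1
Initial interval: [2.03, 2.92]

Iteration 1:
  c_1 = (2.030000 + 2.920000)/2 = 2.475000
  f(c_1) = f(2.475000) = -0.093760
  f(a) × f(c) ≥ 0, new interval: [2.475000, 2.920000]
Iteration 2:
  c_2 = (2.475000 + 2.920000)/2 = 2.697500
  f(c_2) = f(2.697500) = -0.007675
  f(a) × f(c) ≥ 0, new interval: [2.697500, 2.920000]

After 2 iteration(s), the approximation is c_2 = 2.697500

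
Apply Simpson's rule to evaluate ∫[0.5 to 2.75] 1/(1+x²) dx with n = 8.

f(x) = 1/(1+x²)
a = 0.5, b = 2.75, n = 8
h = (b - a)/n = 0.281250

Simpson's rule: (h/3)[f(x₀) + 4f(x₁) + 2f(x₂) + ... + f(xₙ)]

x_0 = 0.5000, f(x_0) = 0.800000, coefficient = 1
x_1 = 0.7812, f(x_1) = 0.620982, coefficient = 4
x_2 = 1.0625, f(x_2) = 0.469725, coefficient = 2
x_3 = 1.3438, f(x_3) = 0.356422, coefficient = 4
x_4 = 1.6250, f(x_4) = 0.274678, coefficient = 2
x_5 = 1.9062, f(x_5) = 0.215806, coefficient = 4
x_6 = 2.1875, f(x_6) = 0.172856, coefficient = 2
x_7 = 2.4688, f(x_7) = 0.140950, coefficient = 4
x_8 = 2.7500, f(x_8) = 0.116788, coefficient = 1

I ≈ (0.281250/3) × 8.087947 = 0.758245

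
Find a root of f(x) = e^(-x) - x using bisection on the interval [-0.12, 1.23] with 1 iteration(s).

f(x) = e^(-x) - x
Initial interval: [-0.12, 1.23]

Iteration 1:
  c_1 = (-0.120000 + 1.230000)/2 = 0.555000
  f(c_1) = f(0.555000) = 0.019072
  f(a) × f(c) ≥ 0, new interval: [0.555000, 1.230000]

After 1 iteration(s), the approximation is c_1 = 0.555000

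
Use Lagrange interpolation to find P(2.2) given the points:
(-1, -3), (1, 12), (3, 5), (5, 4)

Lagrange interpolation formula:
P(x) = Σ yᵢ × Lᵢ(x)
where Lᵢ(x) = Π_{j≠i} (x - xⱼ)/(xᵢ - xⱼ)

L_0(2.2) = (2.2 - 1)/(-1 - 1) × (2.2 - 3)/(-1 - 3) × (2.2 - 5)/(-1 - 5) = -0.056000
L_1(2.2) = (2.2 - (-1))/(1 - (-1)) × (2.2 - 3)/(1 - 3) × (2.2 - 5)/(1 - 5) = 0.448000
L_2(2.2) = (2.2 - (-1))/(3 - (-1)) × (2.2 - 1)/(3 - 1) × (2.2 - 5)/(3 - 5) = 0.672000
L_3(2.2) = (2.2 - (-1))/(5 - (-1)) × (2.2 - 1)/(5 - 1) × (2.2 - 3)/(5 - 3) = -0.064000

P(2.2) = (-3)×L_0(2.2) + 12×L_1(2.2) + 5×L_2(2.2) + 4×L_3(2.2)
P(2.2) = 8.648000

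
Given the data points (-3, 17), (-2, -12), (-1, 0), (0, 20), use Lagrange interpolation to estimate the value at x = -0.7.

Lagrange interpolation formula:
P(x) = Σ yᵢ × Lᵢ(x)
where Lᵢ(x) = Π_{j≠i} (x - xⱼ)/(xᵢ - xⱼ)

L_0(-0.7) = (-0.7 - (-2))/(-3 - (-2)) × (-0.7 - (-1))/(-3 - (-1)) × (-0.7 - 0)/(-3 - 0) = 0.045500
L_1(-0.7) = (-0.7 - (-3))/(-2 - (-3)) × (-0.7 - (-1))/(-2 - (-1)) × (-0.7 - 0)/(-2 - 0) = -0.241500
L_2(-0.7) = (-0.7 - (-3))/(-1 - (-3)) × (-0.7 - (-2))/(-1 - (-2)) × (-0.7 - 0)/(-1 - 0) = 1.046500
L_3(-0.7) = (-0.7 - (-3))/(0 - (-3)) × (-0.7 - (-2))/(0 - (-2)) × (-0.7 - (-1))/(0 - (-1)) = 0.149500

P(-0.7) = 17×L_0(-0.7) + (-12)×L_1(-0.7) + 0×L_2(-0.7) + 20×L_3(-0.7)
P(-0.7) = 6.661500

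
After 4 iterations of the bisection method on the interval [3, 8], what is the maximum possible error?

Bisection error bound: |error| ≤ (b-a)/2^n
|error| ≤ (8 - 3)/2^4 = 5/2^4
|error| ≤ 0.3125000000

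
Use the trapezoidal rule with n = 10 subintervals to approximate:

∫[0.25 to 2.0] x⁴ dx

f(x) = x⁴
a = 0.25, b = 2.0, n = 10
h = (b - a)/n = 0.175000

Trapezoidal rule: (h/2)[f(x₀) + 2f(x₁) + 2f(x₂) + ... + f(xₙ)]

x_0 = 0.2500, f(x_0) = 0.003906, coefficient = 1
x_1 = 0.4250, f(x_1) = 0.032625, coefficient = 2
x_2 = 0.6000, f(x_2) = 0.129600, coefficient = 2
x_3 = 0.7750, f(x_3) = 0.360750, coefficient = 2
x_4 = 0.9500, f(x_4) = 0.814506, coefficient = 2
x_5 = 1.1250, f(x_5) = 1.601807, coefficient = 2
x_6 = 1.3000, f(x_6) = 2.856100, coefficient = 2
x_7 = 1.4750, f(x_7) = 4.733344, coefficient = 2
x_8 = 1.6500, f(x_8) = 7.412006, coefficient = 2
x_9 = 1.8250, f(x_9) = 11.093063, coefficient = 2
x_10 = 2.0000, f(x_10) = 16.000000, coefficient = 1

I ≈ (0.175000/2) × 74.071510 = 6.481257
Exact value: 6.399805
Error: 0.081452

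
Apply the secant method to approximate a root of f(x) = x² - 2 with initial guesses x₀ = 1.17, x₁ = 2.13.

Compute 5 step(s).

f(x) = x² - 2
x₀ = 1.17, x₁ = 2.13

Secant formula: x_{n+1} = x_n - f(x_n)(x_n - x_{n-1})/(f(x_n) - f(x_{n-1}))

Iteration 1:
  f(1.170000) = -0.631100
  f(2.130000) = 2.536900
  x_2 = 2.130000 - 2.536900×(2.130000 - 1.170000)/(2.536900 - (-0.631100))
       = 1.361242
Iteration 2:
  f(2.130000) = 2.536900
  f(1.361242) = -0.147019
  x_3 = 1.361242 - (-0.147019)×(1.361242 - 2.130000)/(-0.147019 - 2.536900)
       = 1.403353
Iteration 3:
  f(1.361242) = -0.147019
  f(1.403353) = -0.030600
  x_4 = 1.403353 - (-0.030600)×(1.403353 - 1.361242)/(-0.030600 - (-0.147019))
       = 1.414422
Iteration 4:
  f(1.403353) = -0.030600
  f(1.414422) = 0.000589
  x_5 = 1.414422 - 0.000589×(1.414422 - 1.403353)/(0.000589 - (-0.030600))
       = 1.414213
Iteration 5:
  f(1.414422) = 0.000589
  f(1.414213) = -0.000002
  x_6 = 1.414213 - (-0.000002)×(1.414213 - 1.414422)/(-0.000002 - 0.000589)
       = 1.414214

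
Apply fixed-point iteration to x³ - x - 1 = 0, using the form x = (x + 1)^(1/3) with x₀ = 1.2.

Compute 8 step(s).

Equation: x³ - x - 1 = 0
Fixed-point form: x = (x + 1)^(1/3)
x₀ = 1.2

x_1 = g(1.200000) = 1.300591
x_2 = g(1.300591) = 1.320119
x_3 = g(1.320119) = 1.323844
x_4 = g(1.323844) = 1.324552
x_5 = g(1.324552) = 1.324686
x_6 = g(1.324686) = 1.324712
x_7 = g(1.324712) = 1.324717
x_8 = g(1.324717) = 1.324718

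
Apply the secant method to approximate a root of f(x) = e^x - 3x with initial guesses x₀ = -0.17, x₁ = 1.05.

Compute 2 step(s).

f(x) = e^x - 3x
x₀ = -0.17, x₁ = 1.05

Secant formula: x_{n+1} = x_n - f(x_n)(x_n - x_{n-1})/(f(x_n) - f(x_{n-1}))

Iteration 1:
  f(-0.170000) = 1.353665
  f(1.050000) = -0.292349
  x_2 = 1.050000 - (-0.292349)×(1.050000 - (-0.170000))/(-0.292349 - 1.353665)
       = 0.833316
Iteration 2:
  f(1.050000) = -0.292349
  f(0.833316) = -0.199012
  x_3 = 0.833316 - (-0.199012)×(0.833316 - 1.050000)/(-0.199012 - (-0.292349))
       = 0.371305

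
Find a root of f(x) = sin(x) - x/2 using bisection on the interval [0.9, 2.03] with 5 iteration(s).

f(x) = sin(x) - x/2
Initial interval: [0.9, 2.03]

Iteration 1:
  c_1 = (0.900000 + 2.030000)/2 = 1.465000
  f(c_1) = f(1.465000) = 0.261909
  f(a) × f(c) ≥ 0, new interval: [1.465000, 2.030000]
Iteration 2:
  c_2 = (1.465000 + 2.030000)/2 = 1.747500
  f(c_2) = f(1.747500) = 0.110678
  f(a) × f(c) ≥ 0, new interval: [1.747500, 2.030000]
Iteration 3:
  c_3 = (1.747500 + 2.030000)/2 = 1.888750
  f(c_3) = f(1.888750) = 0.005502
  f(a) × f(c) ≥ 0, new interval: [1.888750, 2.030000]
Iteration 4:
  c_4 = (1.888750 + 2.030000)/2 = 1.959375
  f(c_4) = f(1.959375) = -0.054239
  f(a) × f(c) < 0, new interval: [1.888750, 1.959375]
Iteration 5:
  c_5 = (1.888750 + 1.959375)/2 = 1.924062
  f(c_5) = f(1.924062) = -0.023784
  f(a) × f(c) < 0, new interval: [1.888750, 1.924062]

After 5 iteration(s), the approximation is c_5 = 1.924062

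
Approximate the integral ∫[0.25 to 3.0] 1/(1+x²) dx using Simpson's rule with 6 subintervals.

f(x) = 1/(1+x²)
a = 0.25, b = 3.0, n = 6
h = (b - a)/n = 0.458333

Simpson's rule: (h/3)[f(x₀) + 4f(x₁) + 2f(x₂) + ... + f(xₙ)]

x_0 = 0.2500, f(x_0) = 0.941176, coefficient = 1
x_1 = 0.7083, f(x_1) = 0.665896, coefficient = 4
x_2 = 1.1667, f(x_2) = 0.423529, coefficient = 2
x_3 = 1.6250, f(x_3) = 0.274678, coefficient = 4
x_4 = 2.0833, f(x_4) = 0.187256, coefficient = 2
x_5 = 2.5417, f(x_5) = 0.134047, coefficient = 4
x_6 = 3.0000, f(x_6) = 0.100000, coefficient = 1

I ≈ (0.458333/3) × 6.561232 = 1.002410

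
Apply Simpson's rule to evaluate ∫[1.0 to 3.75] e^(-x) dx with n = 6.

f(x) = e^(-x)
a = 1.0, b = 3.75, n = 6
h = (b - a)/n = 0.458333

Simpson's rule: (h/3)[f(x₀) + 4f(x₁) + 2f(x₂) + ... + f(xₙ)]

x_0 = 1.0000, f(x_0) = 0.367879, coefficient = 1
x_1 = 1.4583, f(x_1) = 0.232624, coefficient = 4
x_2 = 1.9167, f(x_2) = 0.147096, coefficient = 2
x_3 = 2.3750, f(x_3) = 0.093014, coefficient = 4
x_4 = 2.8333, f(x_4) = 0.058816, coefficient = 2
x_5 = 3.2917, f(x_5) = 0.037192, coefficient = 4
x_6 = 3.7500, f(x_6) = 0.023518, coefficient = 1

I ≈ (0.458333/3) × 2.254543 = 0.344444
Exact value: 0.344362
Error: 0.000082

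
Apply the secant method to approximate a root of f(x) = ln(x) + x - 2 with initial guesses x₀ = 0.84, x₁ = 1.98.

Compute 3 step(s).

f(x) = ln(x) + x - 2
x₀ = 0.84, x₁ = 1.98

Secant formula: x_{n+1} = x_n - f(x_n)(x_n - x_{n-1})/(f(x_n) - f(x_{n-1}))

Iteration 1:
  f(0.840000) = -1.334353
  f(1.980000) = 0.663097
  x_2 = 1.980000 - 0.663097×(1.980000 - 0.840000)/(0.663097 - (-1.334353))
       = 1.601552
Iteration 2:
  f(1.980000) = 0.663097
  f(1.601552) = 0.072526
  x_3 = 1.601552 - 0.072526×(1.601552 - 1.980000)/(0.072526 - 0.663097)
       = 1.555077
Iteration 3:
  f(1.601552) = 0.072526
  f(1.555077) = -0.003398
  x_4 = 1.555077 - (-0.003398)×(1.555077 - 1.601552)/(-0.003398 - 0.072526)
       = 1.557157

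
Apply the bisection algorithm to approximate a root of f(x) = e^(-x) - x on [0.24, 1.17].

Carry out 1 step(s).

f(x) = e^(-x) - x
Initial interval: [0.24, 1.17]

Iteration 1:
  c_1 = (0.240000 + 1.170000)/2 = 0.705000
  f(c_1) = f(0.705000) = -0.210891
  f(a) × f(c) < 0, new interval: [0.240000, 0.705000]

After 1 iteration(s), the approximation is c_1 = 0.705000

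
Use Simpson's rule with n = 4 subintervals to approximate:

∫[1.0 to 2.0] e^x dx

f(x) = e^x
a = 1.0, b = 2.0, n = 4
h = (b - a)/n = 0.250000

Simpson's rule: (h/3)[f(x₀) + 4f(x₁) + 2f(x₂) + ... + f(xₙ)]

x_0 = 1.0000, f(x_0) = 2.718282, coefficient = 1
x_1 = 1.2500, f(x_1) = 3.490343, coefficient = 4
x_2 = 1.5000, f(x_2) = 4.481689, coefficient = 2
x_3 = 1.7500, f(x_3) = 5.754603, coefficient = 4
x_4 = 2.0000, f(x_4) = 7.389056, coefficient = 1

I ≈ (0.250000/3) × 56.050499 = 4.670875
Exact value: 4.670774
Error: 0.000101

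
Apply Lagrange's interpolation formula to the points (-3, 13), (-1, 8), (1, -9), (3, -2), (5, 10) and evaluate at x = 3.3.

Lagrange interpolation formula:
P(x) = Σ yᵢ × Lᵢ(x)
where Lᵢ(x) = Π_{j≠i} (x - xⱼ)/(xᵢ - xⱼ)

L_0(3.3) = (3.3 - (-1))/(-3 - (-1)) × (3.3 - 1)/(-3 - 1) × (3.3 - 3)/(-3 - 3) × (3.3 - 5)/(-3 - 5) = -0.013135
L_1(3.3) = (3.3 - (-3))/(-1 - (-3)) × (3.3 - 1)/(-1 - 1) × (3.3 - 3)/(-1 - 3) × (3.3 - 5)/(-1 - 5) = 0.076978
L_2(3.3) = (3.3 - (-3))/(1 - (-3)) × (3.3 - (-1))/(1 - (-1)) × (3.3 - 3)/(1 - 3) × (3.3 - 5)/(1 - 5) = -0.215873
L_3(3.3) = (3.3 - (-3))/(3 - (-3)) × (3.3 - (-1))/(3 - (-1)) × (3.3 - 1)/(3 - 1) × (3.3 - 5)/(3 - 5) = 1.103353
L_4(3.3) = (3.3 - (-3))/(5 - (-3)) × (3.3 - (-1))/(5 - (-1)) × (3.3 - 1)/(5 - 1) × (3.3 - 3)/(5 - 3) = 0.048677

P(3.3) = 13×L_0(3.3) + 8×L_1(3.3) + (-9)×L_2(3.3) + (-2)×L_3(3.3) + 10×L_4(3.3)
P(3.3) = 0.667996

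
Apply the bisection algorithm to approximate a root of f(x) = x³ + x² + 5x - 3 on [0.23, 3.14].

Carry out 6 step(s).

f(x) = x³ + x² + 5x - 3
Initial interval: [0.23, 3.14]

Iteration 1:
  c_1 = (0.230000 + 3.140000)/2 = 1.685000
  f(c_1) = f(1.685000) = 13.048319
  f(a) × f(c) < 0, new interval: [0.230000, 1.685000]
Iteration 2:
  c_2 = (0.230000 + 1.685000)/2 = 0.957500
  f(c_2) = f(0.957500) = 3.582148
  f(a) × f(c) < 0, new interval: [0.230000, 0.957500]
Iteration 3:
  c_3 = (0.230000 + 0.957500)/2 = 0.593750
  f(c_3) = f(0.593750) = 0.530609
  f(a) × f(c) < 0, new interval: [0.230000, 0.593750]
Iteration 4:
  c_4 = (0.230000 + 0.593750)/2 = 0.411875
  f(c_4) = f(0.411875) = -0.701113
  f(a) × f(c) ≥ 0, new interval: [0.411875, 0.593750]
Iteration 5:
  c_5 = (0.411875 + 0.593750)/2 = 0.502812
  f(c_5) = f(0.502812) = -0.105996
  f(a) × f(c) ≥ 0, new interval: [0.502812, 0.593750]
Iteration 6:
  c_6 = (0.502812 + 0.593750)/2 = 0.548281
  f(c_6) = f(0.548281) = 0.206839
  f(a) × f(c) < 0, new interval: [0.502812, 0.548281]

After 6 iteration(s), the approximation is c_6 = 0.548281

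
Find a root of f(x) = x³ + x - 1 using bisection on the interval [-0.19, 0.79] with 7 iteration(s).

f(x) = x³ + x - 1
Initial interval: [-0.19, 0.79]

Iteration 1:
  c_1 = (-0.190000 + 0.790000)/2 = 0.300000
  f(c_1) = f(0.300000) = -0.673000
  f(a) × f(c) ≥ 0, new interval: [0.300000, 0.790000]
Iteration 2:
  c_2 = (0.300000 + 0.790000)/2 = 0.545000
  f(c_2) = f(0.545000) = -0.293121
  f(a) × f(c) ≥ 0, new interval: [0.545000, 0.790000]
Iteration 3:
  c_3 = (0.545000 + 0.790000)/2 = 0.667500
  f(c_3) = f(0.667500) = -0.035091
  f(a) × f(c) ≥ 0, new interval: [0.667500, 0.790000]
Iteration 4:
  c_4 = (0.667500 + 0.790000)/2 = 0.728750
  f(c_4) = f(0.728750) = 0.115772
  f(a) × f(c) < 0, new interval: [0.667500, 0.728750]
Iteration 5:
  c_5 = (0.667500 + 0.728750)/2 = 0.698125
  f(c_5) = f(0.698125) = 0.038376
  f(a) × f(c) < 0, new interval: [0.667500, 0.698125]
Iteration 6:
  c_6 = (0.667500 + 0.698125)/2 = 0.682813
  f(c_6) = f(0.682813) = 0.001162
  f(a) × f(c) < 0, new interval: [0.667500, 0.682813]
Iteration 7:
  c_7 = (0.667500 + 0.682813)/2 = 0.675156
  f(c_7) = f(0.675156) = -0.017083
  f(a) × f(c) ≥ 0, new interval: [0.675156, 0.682813]

After 7 iteration(s), the approximation is c_7 = 0.675156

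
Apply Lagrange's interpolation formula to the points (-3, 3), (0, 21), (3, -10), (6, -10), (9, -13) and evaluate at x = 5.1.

Lagrange interpolation formula:
P(x) = Σ yᵢ × Lᵢ(x)
where Lᵢ(x) = Π_{j≠i} (x - xⱼ)/(xᵢ - xⱼ)

L_0(5.1) = (5.1 - 0)/(-3 - 0) × (5.1 - 3)/(-3 - 3) × (5.1 - 6)/(-3 - 6) × (5.1 - 9)/(-3 - 9) = 0.019338
L_1(5.1) = (5.1 - (-3))/(0 - (-3)) × (5.1 - 3)/(0 - 3) × (5.1 - 6)/(0 - 6) × (5.1 - 9)/(0 - 9) = -0.122850
L_2(5.1) = (5.1 - (-3))/(3 - (-3)) × (5.1 - 0)/(3 - 0) × (5.1 - 6)/(3 - 6) × (5.1 - 9)/(3 - 9) = 0.447525
L_3(5.1) = (5.1 - (-3))/(6 - (-3)) × (5.1 - 0)/(6 - 0) × (5.1 - 3)/(6 - 3) × (5.1 - 9)/(6 - 9) = 0.696150
L_4(5.1) = (5.1 - (-3))/(9 - (-3)) × (5.1 - 0)/(9 - 0) × (5.1 - 3)/(9 - 3) × (5.1 - 6)/(9 - 6) = -0.040163

P(5.1) = 3×L_0(5.1) + 21×L_1(5.1) + (-10)×L_2(5.1) + (-10)×L_3(5.1) + (-13)×L_4(5.1)
P(5.1) = -13.436475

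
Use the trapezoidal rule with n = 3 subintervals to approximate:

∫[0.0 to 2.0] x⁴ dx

f(x) = x⁴
a = 0.0, b = 2.0, n = 3
h = (b - a)/n = 0.666667

Trapezoidal rule: (h/2)[f(x₀) + 2f(x₁) + 2f(x₂) + ... + f(xₙ)]

x_0 = 0.0000, f(x_0) = 0.000000, coefficient = 1
x_1 = 0.6667, f(x_1) = 0.197531, coefficient = 2
x_2 = 1.3333, f(x_2) = 3.160494, coefficient = 2
x_3 = 2.0000, f(x_3) = 16.000000, coefficient = 1

I ≈ (0.666667/2) × 22.716049 = 7.572016
Exact value: 6.400000
Error: 1.172016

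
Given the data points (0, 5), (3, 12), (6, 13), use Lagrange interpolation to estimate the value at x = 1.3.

Lagrange interpolation formula:
P(x) = Σ yᵢ × Lᵢ(x)
where Lᵢ(x) = Π_{j≠i} (x - xⱼ)/(xᵢ - xⱼ)

L_0(1.3) = (1.3 - 3)/(0 - 3) × (1.3 - 6)/(0 - 6) = 0.443889
L_1(1.3) = (1.3 - 0)/(3 - 0) × (1.3 - 6)/(3 - 6) = 0.678889
L_2(1.3) = (1.3 - 0)/(6 - 0) × (1.3 - 3)/(6 - 3) = -0.122778

P(1.3) = 5×L_0(1.3) + 12×L_1(1.3) + 13×L_2(1.3)
P(1.3) = 8.770000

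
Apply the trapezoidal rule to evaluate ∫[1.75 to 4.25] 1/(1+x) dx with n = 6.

f(x) = 1/(1+x)
a = 1.75, b = 4.25, n = 6
h = (b - a)/n = 0.416667

Trapezoidal rule: (h/2)[f(x₀) + 2f(x₁) + 2f(x₂) + ... + f(xₙ)]

x_0 = 1.7500, f(x_0) = 0.363636, coefficient = 1
x_1 = 2.1667, f(x_1) = 0.315789, coefficient = 2
x_2 = 2.5833, f(x_2) = 0.279070, coefficient = 2
x_3 = 3.0000, f(x_3) = 0.250000, coefficient = 2
x_4 = 3.4167, f(x_4) = 0.226415, coefficient = 2
x_5 = 3.8333, f(x_5) = 0.206897, coefficient = 2
x_6 = 4.2500, f(x_6) = 0.190476, coefficient = 1

I ≈ (0.416667/2) × 3.110454 = 0.648011
Exact value: 0.646627
Error: 0.001384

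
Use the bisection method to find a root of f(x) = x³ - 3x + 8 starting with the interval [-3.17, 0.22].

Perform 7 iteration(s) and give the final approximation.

f(x) = x³ - 3x + 8
Initial interval: [-3.17, 0.22]

Iteration 1:
  c_1 = (-3.170000 + 0.220000)/2 = -1.475000
  f(c_1) = f(-1.475000) = 9.215953
  f(a) × f(c) < 0, new interval: [-3.170000, -1.475000]
Iteration 2:
  c_2 = (-3.170000 + (-1.475000))/2 = -2.322500
  f(c_2) = f(-2.322500) = 2.439920
  f(a) × f(c) < 0, new interval: [-3.170000, -2.322500]
Iteration 3:
  c_3 = (-3.170000 + (-2.322500))/2 = -2.746250
  f(c_3) = f(-2.746250) = -4.473163
  f(a) × f(c) ≥ 0, new interval: [-2.746250, -2.322500]
Iteration 4:
  c_4 = (-2.746250 + (-2.322500))/2 = -2.534375
  f(c_4) = f(-2.534375) = -0.675309
  f(a) × f(c) ≥ 0, new interval: [-2.534375, -2.322500]
Iteration 5:
  c_5 = (-2.534375 + (-2.322500))/2 = -2.428437
  f(c_5) = f(-2.428437) = 0.964067
  f(a) × f(c) < 0, new interval: [-2.534375, -2.428437]
Iteration 6:
  c_6 = (-2.534375 + (-2.428437))/2 = -2.481406
  f(c_6) = f(-2.481406) = 0.165265
  f(a) × f(c) < 0, new interval: [-2.534375, -2.481406]
Iteration 7:
  c_7 = (-2.534375 + (-2.481406))/2 = -2.507891
  f(c_7) = f(-2.507891) = -0.249745
  f(a) × f(c) ≥ 0, new interval: [-2.507891, -2.481406]

After 7 iteration(s), the approximation is c_7 = -2.507891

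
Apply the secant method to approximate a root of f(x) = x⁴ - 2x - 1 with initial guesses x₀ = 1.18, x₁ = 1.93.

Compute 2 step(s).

f(x) = x⁴ - 2x - 1
x₀ = 1.18, x₁ = 1.93

Secant formula: x_{n+1} = x_n - f(x_n)(x_n - x_{n-1})/(f(x_n) - f(x_{n-1}))

Iteration 1:
  f(1.180000) = -1.421222
  f(1.930000) = 9.014880
  x_2 = 1.930000 - 9.014880×(1.930000 - 1.180000)/(9.014880 - (-1.421222))
       = 1.282137
Iteration 2:
  f(1.930000) = 9.014880
  f(1.282137) = -0.861945
  x_3 = 1.282137 - (-0.861945)×(1.282137 - 1.930000)/(-0.861945 - 9.014880)
       = 1.338676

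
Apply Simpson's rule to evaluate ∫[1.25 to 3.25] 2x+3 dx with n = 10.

f(x) = 2x+3
a = 1.25, b = 3.25, n = 10
h = (b - a)/n = 0.200000

Simpson's rule: (h/3)[f(x₀) + 4f(x₁) + 2f(x₂) + ... + f(xₙ)]

x_0 = 1.2500, f(x_0) = 5.500000, coefficient = 1
x_1 = 1.4500, f(x_1) = 5.900000, coefficient = 4
x_2 = 1.6500, f(x_2) = 6.300000, coefficient = 2
x_3 = 1.8500, f(x_3) = 6.700000, coefficient = 4
x_4 = 2.0500, f(x_4) = 7.100000, coefficient = 2
x_5 = 2.2500, f(x_5) = 7.500000, coefficient = 4
x_6 = 2.4500, f(x_6) = 7.900000, coefficient = 2
x_7 = 2.6500, f(x_7) = 8.300000, coefficient = 4
x_8 = 2.8500, f(x_8) = 8.700000, coefficient = 2
x_9 = 3.0500, f(x_9) = 9.100000, coefficient = 4
x_10 = 3.2500, f(x_10) = 9.500000, coefficient = 1

I ≈ (0.200000/3) × 225.000000 = 15.000000
Exact value: 15.000000
Error: 0.000000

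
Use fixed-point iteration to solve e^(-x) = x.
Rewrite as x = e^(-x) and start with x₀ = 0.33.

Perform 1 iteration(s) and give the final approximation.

Equation: e^(-x) = x
Fixed-point form: x = e^(-x)
x₀ = 0.33

x_1 = g(0.330000) = 0.718924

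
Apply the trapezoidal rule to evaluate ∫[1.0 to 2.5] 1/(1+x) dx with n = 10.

f(x) = 1/(1+x)
a = 1.0, b = 2.5, n = 10
h = (b - a)/n = 0.150000

Trapezoidal rule: (h/2)[f(x₀) + 2f(x₁) + 2f(x₂) + ... + f(xₙ)]

x_0 = 1.0000, f(x_0) = 0.500000, coefficient = 1
x_1 = 1.1500, f(x_1) = 0.465116, coefficient = 2
x_2 = 1.3000, f(x_2) = 0.434783, coefficient = 2
x_3 = 1.4500, f(x_3) = 0.408163, coefficient = 2
x_4 = 1.6000, f(x_4) = 0.384615, coefficient = 2
x_5 = 1.7500, f(x_5) = 0.363636, coefficient = 2
x_6 = 1.9000, f(x_6) = 0.344828, coefficient = 2
x_7 = 2.0500, f(x_7) = 0.327869, coefficient = 2
x_8 = 2.2000, f(x_8) = 0.312500, coefficient = 2
x_9 = 2.3500, f(x_9) = 0.298507, coefficient = 2
x_10 = 2.5000, f(x_10) = 0.285714, coefficient = 1

I ≈ (0.150000/2) × 7.465750 = 0.559931
Exact value: 0.559616
Error: 0.000315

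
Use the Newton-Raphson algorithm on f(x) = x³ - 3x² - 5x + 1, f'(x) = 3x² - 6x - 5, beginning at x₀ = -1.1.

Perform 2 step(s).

f(x) = x³ - 3x² - 5x + 1
f'(x) = 3x² - 6x - 5
x₀ = -1.1

Newton-Raphson formula: x_{n+1} = x_n - f(x_n)/f'(x_n)

Iteration 1:
  f(-1.100000) = 1.539000
  f'(-1.100000) = 5.230000
  x_1 = -1.100000 - 1.539000/5.230000 = -1.394264
Iteration 2:
  f(-1.394264) = -0.571005
  f'(-1.394264) = 9.197498
  x_2 = -1.394264 - (-0.571005)/9.197498 = -1.332181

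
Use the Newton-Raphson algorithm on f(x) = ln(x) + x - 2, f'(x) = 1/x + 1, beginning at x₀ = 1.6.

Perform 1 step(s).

f(x) = ln(x) + x - 2
f'(x) = 1/x + 1
x₀ = 1.6

Newton-Raphson formula: x_{n+1} = x_n - f(x_n)/f'(x_n)

Iteration 1:
  f(1.600000) = 0.070004
  f'(1.600000) = 1.625000
  x_1 = 1.600000 - 0.070004/1.625000 = 1.556921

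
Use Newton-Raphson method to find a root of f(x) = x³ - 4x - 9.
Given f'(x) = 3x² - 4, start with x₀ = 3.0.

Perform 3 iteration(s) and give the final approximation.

f(x) = x³ - 4x - 9
f'(x) = 3x² - 4
x₀ = 3.0

Newton-Raphson formula: x_{n+1} = x_n - f(x_n)/f'(x_n)

Iteration 1:
  f(3.000000) = 6.000000
  f'(3.000000) = 23.000000
  x_1 = 3.000000 - 6.000000/23.000000 = 2.739130
Iteration 2:
  f(2.739130) = 0.594723
  f'(2.739130) = 18.508507
  x_2 = 2.739130 - 0.594723/18.508507 = 2.706998
Iteration 3:
  f(2.706998) = 0.008451
  f'(2.706998) = 17.983514
  x_3 = 2.706998 - 0.008451/17.983514 = 2.706528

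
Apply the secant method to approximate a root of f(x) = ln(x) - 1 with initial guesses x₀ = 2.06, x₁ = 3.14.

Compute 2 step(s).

f(x) = ln(x) - 1
x₀ = 2.06, x₁ = 3.14

Secant formula: x_{n+1} = x_n - f(x_n)(x_n - x_{n-1})/(f(x_n) - f(x_{n-1}))

Iteration 1:
  f(2.060000) = -0.277294
  f(3.140000) = 0.144223
  x_2 = 3.140000 - 0.144223×(3.140000 - 2.060000)/(0.144223 - (-0.277294))
       = 2.770476
Iteration 2:
  f(3.140000) = 0.144223
  f(2.770476) = 0.019019
  x_3 = 2.770476 - 0.019019×(2.770476 - 3.140000)/(0.019019 - 0.144223)
       = 2.714343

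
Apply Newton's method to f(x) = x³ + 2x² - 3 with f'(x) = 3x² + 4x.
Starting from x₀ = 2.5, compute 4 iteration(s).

f(x) = x³ + 2x² - 3
f'(x) = 3x² + 4x
x₀ = 2.5

Newton-Raphson formula: x_{n+1} = x_n - f(x_n)/f'(x_n)

Iteration 1:
  f(2.500000) = 25.125000
  f'(2.500000) = 28.750000
  x_1 = 2.500000 - 25.125000/28.750000 = 1.626087
Iteration 2:
  f(1.626087) = 6.587950
  f'(1.626087) = 14.436824
  x_2 = 1.626087 - 6.587950/14.436824 = 1.169757
Iteration 3:
  f(1.169757) = 1.337282
  f'(1.169757) = 8.784027
  x_3 = 1.169757 - 1.337282/8.784027 = 1.017517
Iteration 4:
  f(1.017517) = 0.124160
  f'(1.017517) = 7.176093
  x_4 = 1.017517 - 0.124160/7.176093 = 1.000215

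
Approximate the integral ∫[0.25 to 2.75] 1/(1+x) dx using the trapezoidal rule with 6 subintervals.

f(x) = 1/(1+x)
a = 0.25, b = 2.75, n = 6
h = (b - a)/n = 0.416667

Trapezoidal rule: (h/2)[f(x₀) + 2f(x₁) + 2f(x₂) + ... + f(xₙ)]

x_0 = 0.2500, f(x_0) = 0.800000, coefficient = 1
x_1 = 0.6667, f(x_1) = 0.600000, coefficient = 2
x_2 = 1.0833, f(x_2) = 0.480000, coefficient = 2
x_3 = 1.5000, f(x_3) = 0.400000, coefficient = 2
x_4 = 1.9167, f(x_4) = 0.342857, coefficient = 2
x_5 = 2.3333, f(x_5) = 0.300000, coefficient = 2
x_6 = 2.7500, f(x_6) = 0.266667, coefficient = 1

I ≈ (0.416667/2) × 5.312381 = 1.106746
Exact value: 1.098612
Error: 0.008134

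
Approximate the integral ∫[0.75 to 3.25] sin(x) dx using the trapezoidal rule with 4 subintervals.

f(x) = sin(x)
a = 0.75, b = 3.25, n = 4
h = (b - a)/n = 0.625000

Trapezoidal rule: (h/2)[f(x₀) + 2f(x₁) + 2f(x₂) + ... + f(xₙ)]

x_0 = 0.7500, f(x_0) = 0.681639, coefficient = 1
x_1 = 1.3750, f(x_1) = 0.980893, coefficient = 2
x_2 = 2.0000, f(x_2) = 0.909297, coefficient = 2
x_3 = 2.6250, f(x_3) = 0.493920, coefficient = 2
x_4 = 3.2500, f(x_4) = -0.108195, coefficient = 1

I ≈ (0.625000/2) × 5.341665 = 1.669270
Exact value: 1.725819
Error: 0.056548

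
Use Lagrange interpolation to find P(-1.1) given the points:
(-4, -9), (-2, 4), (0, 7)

Lagrange interpolation formula:
P(x) = Σ yᵢ × Lᵢ(x)
where Lᵢ(x) = Π_{j≠i} (x - xⱼ)/(xᵢ - xⱼ)

L_0(-1.1) = (-1.1 - (-2))/(-4 - (-2)) × (-1.1 - 0)/(-4 - 0) = -0.123750
L_1(-1.1) = (-1.1 - (-4))/(-2 - (-4)) × (-1.1 - 0)/(-2 - 0) = 0.797500
L_2(-1.1) = (-1.1 - (-4))/(0 - (-4)) × (-1.1 - (-2))/(0 - (-2)) = 0.326250

P(-1.1) = (-9)×L_0(-1.1) + 4×L_1(-1.1) + 7×L_2(-1.1)
P(-1.1) = 6.587500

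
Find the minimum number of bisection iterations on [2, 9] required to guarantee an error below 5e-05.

We need (b-a)/2^n ≤ 5e-05
(9 - 2)/2^n ≤ 5e-05
7/2^n ≤ 5e-05
2^n ≥ 140000
n ≥ log₂(140000) = 17.10
n ≥ 18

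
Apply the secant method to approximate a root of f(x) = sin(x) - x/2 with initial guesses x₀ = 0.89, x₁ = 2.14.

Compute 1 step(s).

f(x) = sin(x) - x/2
x₀ = 0.89, x₁ = 2.14

Secant formula: x_{n+1} = x_n - f(x_n)(x_n - x_{n-1})/(f(x_n) - f(x_{n-1}))

Iteration 1:
  f(0.890000) = 0.332072
  f(2.140000) = -0.227670
  x_2 = 2.140000 - (-0.227670)×(2.140000 - 0.890000)/(-0.227670 - 0.332072)
       = 1.631574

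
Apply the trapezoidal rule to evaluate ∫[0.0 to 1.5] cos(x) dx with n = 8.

f(x) = cos(x)
a = 0.0, b = 1.5, n = 8
h = (b - a)/n = 0.187500

Trapezoidal rule: (h/2)[f(x₀) + 2f(x₁) + 2f(x₂) + ... + f(xₙ)]

x_0 = 0.0000, f(x_0) = 1.000000, coefficient = 1
x_1 = 0.1875, f(x_1) = 0.982473, coefficient = 2
x_2 = 0.3750, f(x_2) = 0.930508, coefficient = 2
x_3 = 0.5625, f(x_3) = 0.845924, coefficient = 2
x_4 = 0.7500, f(x_4) = 0.731689, coefficient = 2
x_5 = 0.9375, f(x_5) = 0.591805, coefficient = 2
x_6 = 1.1250, f(x_6) = 0.431177, coefficient = 2
x_7 = 1.3125, f(x_7) = 0.255434, coefficient = 2
x_8 = 1.5000, f(x_8) = 0.070737, coefficient = 1

I ≈ (0.187500/2) × 10.608757 = 0.994571
Exact value: 0.997495
Error: 0.002924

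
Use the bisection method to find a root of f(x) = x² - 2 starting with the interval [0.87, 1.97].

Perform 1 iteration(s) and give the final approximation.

f(x) = x² - 2
Initial interval: [0.87, 1.97]

Iteration 1:
  c_1 = (0.870000 + 1.970000)/2 = 1.420000
  f(c_1) = f(1.420000) = 0.016400
  f(a) × f(c) < 0, new interval: [0.870000, 1.420000]

After 1 iteration(s), the approximation is c_1 = 1.420000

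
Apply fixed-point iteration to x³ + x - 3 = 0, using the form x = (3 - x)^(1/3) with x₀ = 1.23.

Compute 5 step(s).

Equation: x³ + x - 3 = 0
Fixed-point form: x = (3 - x)^(1/3)
x₀ = 1.23

x_1 = g(1.230000) = 1.209645
x_2 = g(1.209645) = 1.214264
x_3 = g(1.214264) = 1.213219
x_4 = g(1.213219) = 1.213455
x_5 = g(1.213455) = 1.213402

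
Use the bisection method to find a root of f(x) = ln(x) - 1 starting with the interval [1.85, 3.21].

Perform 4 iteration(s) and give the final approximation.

f(x) = ln(x) - 1
Initial interval: [1.85, 3.21]

Iteration 1:
  c_1 = (1.850000 + 3.210000)/2 = 2.530000
  f(c_1) = f(2.530000) = -0.071781
  f(a) × f(c) ≥ 0, new interval: [2.530000, 3.210000]
Iteration 2:
  c_2 = (2.530000 + 3.210000)/2 = 2.870000
  f(c_2) = f(2.870000) = 0.054312
  f(a) × f(c) < 0, new interval: [2.530000, 2.870000]
Iteration 3:
  c_3 = (2.530000 + 2.870000)/2 = 2.700000
  f(c_3) = f(2.700000) = -0.006748
  f(a) × f(c) ≥ 0, new interval: [2.700000, 2.870000]
Iteration 4:
  c_4 = (2.700000 + 2.870000)/2 = 2.785000
  f(c_4) = f(2.785000) = 0.024248
  f(a) × f(c) < 0, new interval: [2.700000, 2.785000]

After 4 iteration(s), the approximation is c_4 = 2.785000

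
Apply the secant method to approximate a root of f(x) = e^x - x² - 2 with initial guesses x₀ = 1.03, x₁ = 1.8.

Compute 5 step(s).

f(x) = e^x - x² - 2
x₀ = 1.03, x₁ = 1.8

Secant formula: x_{n+1} = x_n - f(x_n)(x_n - x_{n-1})/(f(x_n) - f(x_{n-1}))

Iteration 1:
  f(1.030000) = -0.259834
  f(1.800000) = 0.809647
  x_2 = 1.800000 - 0.809647×(1.800000 - 1.030000)/(0.809647 - (-0.259834))
       = 1.217074
Iteration 2:
  f(1.800000) = 0.809647
  f(1.217074) = -0.103978
  x_3 = 1.217074 - (-0.103978)×(1.217074 - 1.800000)/(-0.103978 - 0.809647)
       = 1.283416
Iteration 3:
  f(1.217074) = -0.103978
  f(1.283416) = -0.038210
  x_4 = 1.283416 - (-0.038210)×(1.283416 - 1.217074)/(-0.038210 - (-0.103978))
       = 1.321959
Iteration 4:
  f(1.283416) = -0.038210
  f(1.321959) = 0.003187
  x_5 = 1.321959 - 0.003187×(1.321959 - 1.283416)/(0.003187 - (-0.038210))
       = 1.318992
Iteration 5:
  f(1.321959) = 0.003187
  f(1.318992) = -0.000090
  x_6 = 1.318992 - (-0.000090)×(1.318992 - 1.321959)/(-0.000090 - 0.003187)
       = 1.319073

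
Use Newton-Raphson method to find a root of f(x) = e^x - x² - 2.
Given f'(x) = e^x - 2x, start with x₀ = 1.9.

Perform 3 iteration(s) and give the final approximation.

f(x) = e^x - x² - 2
f'(x) = e^x - 2x
x₀ = 1.9

Newton-Raphson formula: x_{n+1} = x_n - f(x_n)/f'(x_n)

Iteration 1:
  f(1.900000) = 1.075894
  f'(1.900000) = 2.885894
  x_1 = 1.900000 - 1.075894/2.885894 = 1.527189
Iteration 2:
  f(1.527189) = 0.272906
  f'(1.527189) = 1.550834
  x_2 = 1.527189 - 0.272906/1.550834 = 1.351215
Iteration 3:
  f(1.351215) = 0.036333
  f'(1.351215) = 1.159684
  x_3 = 1.351215 - 0.036333/1.159684 = 1.319885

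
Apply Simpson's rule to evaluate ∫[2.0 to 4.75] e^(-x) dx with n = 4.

f(x) = e^(-x)
a = 2.0, b = 4.75, n = 4
h = (b - a)/n = 0.687500

Simpson's rule: (h/3)[f(x₀) + 4f(x₁) + 2f(x₂) + ... + f(xₙ)]

x_0 = 2.0000, f(x_0) = 0.135335, coefficient = 1
x_1 = 2.6875, f(x_1) = 0.068051, coefficient = 4
x_2 = 3.3750, f(x_2) = 0.034218, coefficient = 2
x_3 = 4.0625, f(x_3) = 0.017206, coefficient = 4
x_4 = 4.7500, f(x_4) = 0.008652, coefficient = 1

I ≈ (0.687500/3) × 0.553450 = 0.126832
Exact value: 0.126684
Error: 0.000149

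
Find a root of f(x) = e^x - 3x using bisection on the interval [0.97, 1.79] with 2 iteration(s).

f(x) = e^x - 3x
Initial interval: [0.97, 1.79]

Iteration 1:
  c_1 = (0.970000 + 1.790000)/2 = 1.380000
  f(c_1) = f(1.380000) = -0.165098
  f(a) × f(c) ≥ 0, new interval: [1.380000, 1.790000]
Iteration 2:
  c_2 = (1.380000 + 1.790000)/2 = 1.585000
  f(c_2) = f(1.585000) = 0.124291
  f(a) × f(c) < 0, new interval: [1.380000, 1.585000]

After 2 iteration(s), the approximation is c_2 = 1.585000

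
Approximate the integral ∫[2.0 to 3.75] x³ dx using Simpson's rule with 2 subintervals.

f(x) = x³
a = 2.0, b = 3.75, n = 2
h = (b - a)/n = 0.875000

Simpson's rule: (h/3)[f(x₀) + 4f(x₁) + 2f(x₂) + ... + f(xₙ)]

x_0 = 2.0000, f(x_0) = 8.000000, coefficient = 1
x_1 = 2.8750, f(x_1) = 23.763672, coefficient = 4
x_2 = 3.7500, f(x_2) = 52.734375, coefficient = 1

I ≈ (0.875000/3) × 155.789062 = 45.438477
Exact value: 45.438477
Error: 0.000000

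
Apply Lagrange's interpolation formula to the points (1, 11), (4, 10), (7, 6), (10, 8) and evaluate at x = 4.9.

Lagrange interpolation formula:
P(x) = Σ yᵢ × Lᵢ(x)
where Lᵢ(x) = Π_{j≠i} (x - xⱼ)/(xᵢ - xⱼ)

L_0(4.9) = (4.9 - 4)/(1 - 4) × (4.9 - 7)/(1 - 7) × (4.9 - 10)/(1 - 10) = -0.059500
L_1(4.9) = (4.9 - 1)/(4 - 1) × (4.9 - 7)/(4 - 7) × (4.9 - 10)/(4 - 10) = 0.773500
L_2(4.9) = (4.9 - 1)/(7 - 1) × (4.9 - 4)/(7 - 4) × (4.9 - 10)/(7 - 10) = 0.331500
L_3(4.9) = (4.9 - 1)/(10 - 1) × (4.9 - 4)/(10 - 4) × (4.9 - 7)/(10 - 7) = -0.045500

P(4.9) = 11×L_0(4.9) + 10×L_1(4.9) + 6×L_2(4.9) + 8×L_3(4.9)
P(4.9) = 8.705500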